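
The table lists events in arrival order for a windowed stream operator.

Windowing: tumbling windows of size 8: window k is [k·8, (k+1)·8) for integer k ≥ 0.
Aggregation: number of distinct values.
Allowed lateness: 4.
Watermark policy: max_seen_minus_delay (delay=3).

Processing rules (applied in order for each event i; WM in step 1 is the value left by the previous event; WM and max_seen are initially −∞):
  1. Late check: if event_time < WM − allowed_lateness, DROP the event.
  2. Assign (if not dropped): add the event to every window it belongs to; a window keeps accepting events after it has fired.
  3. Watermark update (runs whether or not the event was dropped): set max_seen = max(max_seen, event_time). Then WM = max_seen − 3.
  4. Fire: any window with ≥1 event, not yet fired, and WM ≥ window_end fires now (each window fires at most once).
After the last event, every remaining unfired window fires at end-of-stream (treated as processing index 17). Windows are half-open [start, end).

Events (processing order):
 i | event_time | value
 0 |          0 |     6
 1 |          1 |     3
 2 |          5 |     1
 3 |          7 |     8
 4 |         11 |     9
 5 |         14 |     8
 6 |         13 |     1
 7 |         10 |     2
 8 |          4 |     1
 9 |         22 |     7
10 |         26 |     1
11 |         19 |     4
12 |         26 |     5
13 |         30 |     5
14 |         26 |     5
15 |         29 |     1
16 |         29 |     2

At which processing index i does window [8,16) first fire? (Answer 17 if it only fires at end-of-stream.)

i=0 t=0 v=6: → [0,8); WM=-3
i=1 t=1 v=3: → [0,8); WM=-2
i=2 t=5 v=1: → [0,8); WM=2
i=3 t=7 v=8: → [0,8); WM=4
i=4 t=11 v=9: → [8,16); WM=8; [0,8) fires=4
i=5 t=14 v=8: → [8,16); WM=11
i=6 t=13 v=1: → [8,16); WM=11
i=7 t=10 v=2: → [8,16); WM=11
i=8 t=4 v=1: DROP (t<11-4); WM=11
i=9 t=22 v=7: → [16,24); WM=19; [8,16) fires=4
i=10 t=26 v=1: → [24,32); WM=23
i=11 t=19 v=4: → [16,24); WM=23
i=12 t=26 v=5: → [24,32); WM=23
i=13 t=30 v=5: → [24,32); WM=27; [16,24) fires=2
i=14 t=26 v=5: → [24,32); WM=27
i=15 t=29 v=1: → [24,32); WM=27
i=16 t=29 v=2: → [24,32); WM=27

9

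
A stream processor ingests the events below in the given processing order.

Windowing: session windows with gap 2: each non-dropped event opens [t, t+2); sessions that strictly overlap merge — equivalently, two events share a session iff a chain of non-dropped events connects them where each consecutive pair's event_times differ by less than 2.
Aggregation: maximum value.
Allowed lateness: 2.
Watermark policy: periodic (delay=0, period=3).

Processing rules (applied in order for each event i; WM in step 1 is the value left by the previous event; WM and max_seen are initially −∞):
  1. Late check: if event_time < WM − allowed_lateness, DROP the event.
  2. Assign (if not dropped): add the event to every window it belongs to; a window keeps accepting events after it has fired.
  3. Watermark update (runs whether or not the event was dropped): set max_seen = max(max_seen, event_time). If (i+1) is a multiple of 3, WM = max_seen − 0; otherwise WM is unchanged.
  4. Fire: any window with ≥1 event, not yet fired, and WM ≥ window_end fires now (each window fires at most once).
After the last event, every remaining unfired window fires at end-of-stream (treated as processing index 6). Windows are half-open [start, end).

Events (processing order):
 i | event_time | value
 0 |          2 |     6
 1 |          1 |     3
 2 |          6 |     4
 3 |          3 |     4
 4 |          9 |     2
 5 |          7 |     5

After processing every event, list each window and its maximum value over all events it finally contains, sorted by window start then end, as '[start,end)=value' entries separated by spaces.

[1,4)=6 [6,9)=5 [9,11)=2

i=0 t=2 v=6: → [2,4); WM=−∞
i=1 t=1 v=3: → [1,4); WM=−∞
i=2 t=6 v=4: → [6,8); WM=6
i=3 t=3 v=4: DROP (t<6-2); WM=6
i=4 t=9 v=2: → [9,11); WM=6
i=5 t=7 v=5: → [6,9); WM=9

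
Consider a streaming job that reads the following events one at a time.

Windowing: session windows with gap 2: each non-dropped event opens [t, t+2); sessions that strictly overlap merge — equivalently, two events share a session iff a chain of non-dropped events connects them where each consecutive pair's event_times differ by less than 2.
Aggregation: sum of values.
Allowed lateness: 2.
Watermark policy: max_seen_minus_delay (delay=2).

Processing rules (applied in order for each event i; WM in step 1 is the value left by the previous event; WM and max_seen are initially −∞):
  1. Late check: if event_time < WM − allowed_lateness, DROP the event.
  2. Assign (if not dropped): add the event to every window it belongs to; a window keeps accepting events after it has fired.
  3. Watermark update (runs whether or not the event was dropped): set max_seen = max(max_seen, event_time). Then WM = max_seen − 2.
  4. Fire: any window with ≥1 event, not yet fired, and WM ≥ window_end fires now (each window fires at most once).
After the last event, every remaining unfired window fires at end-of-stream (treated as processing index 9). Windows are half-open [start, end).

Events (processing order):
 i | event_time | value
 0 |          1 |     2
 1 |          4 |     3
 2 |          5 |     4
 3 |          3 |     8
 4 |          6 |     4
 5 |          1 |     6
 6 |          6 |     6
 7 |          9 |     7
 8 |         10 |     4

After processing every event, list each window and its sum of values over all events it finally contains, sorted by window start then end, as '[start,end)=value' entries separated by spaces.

i=0 t=1 v=2: → [1,3); WM=-1
i=1 t=4 v=3: → [4,6); WM=2
i=2 t=5 v=4: → [4,7); WM=3
i=3 t=3 v=8: → [3,7); WM=3
i=4 t=6 v=4: → [3,8); WM=4
i=5 t=1 v=6: DROP (t<4-2); WM=4
i=6 t=6 v=6: → [3,8); WM=4
i=7 t=9 v=7: → [9,11); WM=7
i=8 t=10 v=4: → [9,12); WM=8

[1,3)=2 [3,8)=25 [9,12)=11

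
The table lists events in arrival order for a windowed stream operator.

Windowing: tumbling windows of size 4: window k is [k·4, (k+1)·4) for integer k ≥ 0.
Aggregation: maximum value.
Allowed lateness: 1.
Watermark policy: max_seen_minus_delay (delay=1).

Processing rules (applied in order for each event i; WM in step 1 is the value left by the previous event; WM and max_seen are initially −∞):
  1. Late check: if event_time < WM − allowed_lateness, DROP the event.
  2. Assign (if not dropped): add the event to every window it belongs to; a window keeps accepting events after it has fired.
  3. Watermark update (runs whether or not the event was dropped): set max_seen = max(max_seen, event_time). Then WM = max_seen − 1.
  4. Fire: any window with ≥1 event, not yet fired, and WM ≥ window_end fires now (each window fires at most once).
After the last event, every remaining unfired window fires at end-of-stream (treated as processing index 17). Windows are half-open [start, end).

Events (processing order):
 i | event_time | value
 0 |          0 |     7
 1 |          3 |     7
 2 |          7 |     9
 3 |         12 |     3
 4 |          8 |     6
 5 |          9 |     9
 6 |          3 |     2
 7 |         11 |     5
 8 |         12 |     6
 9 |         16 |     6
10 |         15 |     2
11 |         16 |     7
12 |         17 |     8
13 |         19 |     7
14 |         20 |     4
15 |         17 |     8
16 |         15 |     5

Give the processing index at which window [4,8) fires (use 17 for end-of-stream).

i=0 t=0 v=7: → [0,4); WM=-1
i=1 t=3 v=7: → [0,4); WM=2
i=2 t=7 v=9: → [4,8); WM=6; [0,4) fires=7
i=3 t=12 v=3: → [12,16); WM=11; [4,8) fires=9
i=4 t=8 v=6: DROP (t<11-1); WM=11
i=5 t=9 v=9: DROP (t<11-1); WM=11
i=6 t=3 v=2: DROP (t<11-1); WM=11
i=7 t=11 v=5: → [8,12); WM=11
i=8 t=12 v=6: → [12,16); WM=11
i=9 t=16 v=6: → [16,20); WM=15; [8,12) fires=5
i=10 t=15 v=2: → [12,16); WM=15
i=11 t=16 v=7: → [16,20); WM=15
i=12 t=17 v=8: → [16,20); WM=16; [12,16) fires=6
i=13 t=19 v=7: → [16,20); WM=18
i=14 t=20 v=4: → [20,24); WM=19
i=15 t=17 v=8: DROP (t<19-1); WM=19
i=16 t=15 v=5: DROP (t<19-1); WM=19

3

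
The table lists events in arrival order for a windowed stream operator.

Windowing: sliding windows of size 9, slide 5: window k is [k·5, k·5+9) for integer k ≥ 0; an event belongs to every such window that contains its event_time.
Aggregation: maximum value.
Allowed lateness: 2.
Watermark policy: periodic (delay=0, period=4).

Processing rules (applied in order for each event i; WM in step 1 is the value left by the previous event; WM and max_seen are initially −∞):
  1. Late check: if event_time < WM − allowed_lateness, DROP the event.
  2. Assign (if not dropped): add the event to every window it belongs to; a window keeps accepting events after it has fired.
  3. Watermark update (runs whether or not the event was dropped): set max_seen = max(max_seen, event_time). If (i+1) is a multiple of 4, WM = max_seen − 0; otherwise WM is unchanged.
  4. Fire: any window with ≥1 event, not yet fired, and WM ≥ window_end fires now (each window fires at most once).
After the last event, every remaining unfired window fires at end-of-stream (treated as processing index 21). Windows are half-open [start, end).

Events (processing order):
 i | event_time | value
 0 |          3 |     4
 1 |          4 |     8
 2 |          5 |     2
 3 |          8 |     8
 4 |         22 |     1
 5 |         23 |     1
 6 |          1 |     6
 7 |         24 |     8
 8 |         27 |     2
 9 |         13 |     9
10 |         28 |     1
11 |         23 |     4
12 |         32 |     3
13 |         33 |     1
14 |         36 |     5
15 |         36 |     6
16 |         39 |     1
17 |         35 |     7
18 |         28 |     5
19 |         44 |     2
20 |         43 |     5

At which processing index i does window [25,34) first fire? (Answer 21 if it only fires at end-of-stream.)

15

i=0 t=3 v=4: → [0,9); WM=−∞
i=1 t=4 v=8: → [0,9); WM=−∞
i=2 t=5 v=2: → [5,14),[0,9); WM=−∞
i=3 t=8 v=8: → [5,14),[0,9); WM=8
i=4 t=22 v=1: → [20,29),[15,24); WM=8
i=5 t=23 v=1: → [20,29),[15,24); WM=8
i=6 t=1 v=6: DROP (t<8-2); WM=8
i=7 t=24 v=8: → [20,29); WM=24; [0,9) fires=8 [5,14) fires=8 [15,24) fires=1
i=8 t=27 v=2: → [25,34),[20,29); WM=24
i=9 t=13 v=9: DROP (t<24-2); WM=24
i=10 t=28 v=1: → [25,34),[20,29); WM=24
i=11 t=23 v=4: → [20,29),[15,24); WM=28
i=12 t=32 v=3: → [30,39),[25,34); WM=28
i=13 t=33 v=1: → [30,39),[25,34); WM=28
i=14 t=36 v=5: → [35,44),[30,39); WM=28
i=15 t=36 v=6: → [35,44),[30,39); WM=36; [20,29) fires=8 [25,34) fires=3
i=16 t=39 v=1: → [35,44); WM=36
i=17 t=35 v=7: → [35,44),[30,39); WM=36
i=18 t=28 v=5: DROP (t<36-2); WM=36
i=19 t=44 v=2: → [40,49); WM=44; [30,39) fires=7 [35,44) fires=7
i=20 t=43 v=5: → [40,49),[35,44); WM=44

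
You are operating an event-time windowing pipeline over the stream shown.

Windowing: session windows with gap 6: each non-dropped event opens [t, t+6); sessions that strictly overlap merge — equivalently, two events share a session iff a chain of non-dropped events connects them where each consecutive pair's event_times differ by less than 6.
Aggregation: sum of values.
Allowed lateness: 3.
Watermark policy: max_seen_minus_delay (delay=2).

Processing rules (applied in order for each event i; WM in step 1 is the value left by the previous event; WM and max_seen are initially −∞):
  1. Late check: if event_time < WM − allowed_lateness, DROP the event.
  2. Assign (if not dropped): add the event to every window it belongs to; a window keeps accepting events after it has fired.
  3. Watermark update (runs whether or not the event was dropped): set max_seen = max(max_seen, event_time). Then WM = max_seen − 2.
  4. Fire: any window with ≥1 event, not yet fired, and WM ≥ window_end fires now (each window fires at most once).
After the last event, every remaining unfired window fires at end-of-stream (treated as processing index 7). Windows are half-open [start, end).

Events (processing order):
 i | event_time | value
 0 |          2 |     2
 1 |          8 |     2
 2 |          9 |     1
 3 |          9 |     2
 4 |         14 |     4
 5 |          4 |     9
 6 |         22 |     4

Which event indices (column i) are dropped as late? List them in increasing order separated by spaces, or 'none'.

5

i=0 t=2 v=2: → [2,8); WM=0
i=1 t=8 v=2: → [8,14); WM=6
i=2 t=9 v=1: → [8,15); WM=7
i=3 t=9 v=2: → [8,15); WM=7
i=4 t=14 v=4: → [8,20); WM=12
i=5 t=4 v=9: DROP (t<12-3); WM=12
i=6 t=22 v=4: → [22,28); WM=20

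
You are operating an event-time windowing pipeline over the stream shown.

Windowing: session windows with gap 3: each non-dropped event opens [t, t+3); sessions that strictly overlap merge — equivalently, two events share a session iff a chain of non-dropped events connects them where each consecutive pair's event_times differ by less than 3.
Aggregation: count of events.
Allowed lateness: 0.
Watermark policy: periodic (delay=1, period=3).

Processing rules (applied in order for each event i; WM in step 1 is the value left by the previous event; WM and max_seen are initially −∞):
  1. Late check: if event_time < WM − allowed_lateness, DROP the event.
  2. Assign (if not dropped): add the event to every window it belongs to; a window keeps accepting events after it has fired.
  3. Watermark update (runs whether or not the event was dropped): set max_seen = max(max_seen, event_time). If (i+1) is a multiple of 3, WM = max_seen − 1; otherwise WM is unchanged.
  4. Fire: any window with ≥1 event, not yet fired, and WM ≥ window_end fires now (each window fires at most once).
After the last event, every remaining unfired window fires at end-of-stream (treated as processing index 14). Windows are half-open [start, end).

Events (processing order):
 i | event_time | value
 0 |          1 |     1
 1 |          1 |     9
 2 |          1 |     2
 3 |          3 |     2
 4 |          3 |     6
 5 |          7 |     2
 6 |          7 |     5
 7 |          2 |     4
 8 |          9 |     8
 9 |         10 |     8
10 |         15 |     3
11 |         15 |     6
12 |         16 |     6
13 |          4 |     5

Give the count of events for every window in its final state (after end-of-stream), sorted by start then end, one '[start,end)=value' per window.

i=0 t=1 v=1: → [1,4); WM=−∞
i=1 t=1 v=9: → [1,4); WM=−∞
i=2 t=1 v=2: → [1,4); WM=0
i=3 t=3 v=2: → [1,6); WM=0
i=4 t=3 v=6: → [1,6); WM=0
i=5 t=7 v=2: → [7,10); WM=6
i=6 t=7 v=5: → [7,10); WM=6
i=7 t=2 v=4: DROP (t<6-0); WM=6
i=8 t=9 v=8: → [7,12); WM=8
i=9 t=10 v=8: → [7,13); WM=8
i=10 t=15 v=3: → [15,18); WM=8
i=11 t=15 v=6: → [15,18); WM=14
i=12 t=16 v=6: → [15,19); WM=14
i=13 t=4 v=5: DROP (t<14-0); WM=14

[1,6)=5 [7,13)=4 [15,19)=3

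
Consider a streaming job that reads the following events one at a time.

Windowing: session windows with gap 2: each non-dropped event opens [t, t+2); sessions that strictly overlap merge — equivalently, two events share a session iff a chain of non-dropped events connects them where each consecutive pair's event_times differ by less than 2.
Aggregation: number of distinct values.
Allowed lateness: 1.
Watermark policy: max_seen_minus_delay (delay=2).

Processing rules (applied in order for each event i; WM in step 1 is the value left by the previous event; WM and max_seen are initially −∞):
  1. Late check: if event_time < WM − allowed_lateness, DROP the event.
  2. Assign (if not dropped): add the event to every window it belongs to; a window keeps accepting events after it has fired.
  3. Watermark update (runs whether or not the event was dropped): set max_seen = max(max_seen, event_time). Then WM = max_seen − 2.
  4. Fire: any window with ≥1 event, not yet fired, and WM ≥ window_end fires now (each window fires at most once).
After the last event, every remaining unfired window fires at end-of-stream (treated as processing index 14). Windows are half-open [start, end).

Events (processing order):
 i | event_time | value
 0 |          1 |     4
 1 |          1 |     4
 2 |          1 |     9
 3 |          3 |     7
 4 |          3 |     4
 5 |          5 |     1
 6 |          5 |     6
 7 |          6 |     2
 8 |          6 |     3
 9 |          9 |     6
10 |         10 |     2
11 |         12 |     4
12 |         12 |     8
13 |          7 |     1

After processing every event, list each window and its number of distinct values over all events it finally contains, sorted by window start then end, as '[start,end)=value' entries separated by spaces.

[1,3)=2 [3,5)=2 [5,8)=4 [9,12)=2 [12,14)=2

i=0 t=1 v=4: → [1,3); WM=-1
i=1 t=1 v=4: → [1,3); WM=-1
i=2 t=1 v=9: → [1,3); WM=-1
i=3 t=3 v=7: → [3,5); WM=1
i=4 t=3 v=4: → [3,5); WM=1
i=5 t=5 v=1: → [5,7); WM=3
i=6 t=5 v=6: → [5,7); WM=3
i=7 t=6 v=2: → [5,8); WM=4
i=8 t=6 v=3: → [5,8); WM=4
i=9 t=9 v=6: → [9,11); WM=7
i=10 t=10 v=2: → [9,12); WM=8
i=11 t=12 v=4: → [12,14); WM=10
i=12 t=12 v=8: → [12,14); WM=10
i=13 t=7 v=1: DROP (t<10-1); WM=10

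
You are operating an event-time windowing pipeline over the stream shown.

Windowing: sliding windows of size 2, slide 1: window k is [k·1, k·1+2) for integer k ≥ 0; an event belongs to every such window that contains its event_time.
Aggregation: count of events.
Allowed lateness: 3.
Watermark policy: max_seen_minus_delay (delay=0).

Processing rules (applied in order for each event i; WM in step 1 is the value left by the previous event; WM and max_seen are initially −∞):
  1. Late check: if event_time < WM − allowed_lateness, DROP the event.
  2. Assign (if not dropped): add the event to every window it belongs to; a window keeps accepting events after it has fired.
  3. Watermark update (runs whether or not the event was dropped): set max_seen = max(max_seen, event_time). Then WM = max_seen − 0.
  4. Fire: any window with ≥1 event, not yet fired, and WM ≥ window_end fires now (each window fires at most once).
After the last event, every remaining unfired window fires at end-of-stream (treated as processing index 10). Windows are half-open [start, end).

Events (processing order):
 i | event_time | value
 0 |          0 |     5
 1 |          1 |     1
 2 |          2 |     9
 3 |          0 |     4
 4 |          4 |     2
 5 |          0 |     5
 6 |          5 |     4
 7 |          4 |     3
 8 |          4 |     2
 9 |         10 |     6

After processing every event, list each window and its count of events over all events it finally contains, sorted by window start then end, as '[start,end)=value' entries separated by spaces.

[0,2)=3 [1,3)=2 [2,4)=1 [3,5)=3 [4,6)=4 [5,7)=1 [9,11)=1 [10,12)=1

i=0 t=0 v=5: → [0,2); WM=0
i=1 t=1 v=1: → [1,3),[0,2); WM=1
i=2 t=2 v=9: → [2,4),[1,3); WM=2; [0,2) fires=2
i=3 t=0 v=4: → [0,2); WM=2
i=4 t=4 v=2: → [4,6),[3,5); WM=4; [1,3) fires=2 [2,4) fires=1
i=5 t=0 v=5: DROP (t<4-3); WM=4
i=6 t=5 v=4: → [5,7),[4,6); WM=5; [3,5) fires=1
i=7 t=4 v=3: → [4,6),[3,5); WM=5
i=8 t=4 v=2: → [4,6),[3,5); WM=5
i=9 t=10 v=6: → [10,12),[9,11); WM=10; [4,6) fires=4 [5,7) fires=1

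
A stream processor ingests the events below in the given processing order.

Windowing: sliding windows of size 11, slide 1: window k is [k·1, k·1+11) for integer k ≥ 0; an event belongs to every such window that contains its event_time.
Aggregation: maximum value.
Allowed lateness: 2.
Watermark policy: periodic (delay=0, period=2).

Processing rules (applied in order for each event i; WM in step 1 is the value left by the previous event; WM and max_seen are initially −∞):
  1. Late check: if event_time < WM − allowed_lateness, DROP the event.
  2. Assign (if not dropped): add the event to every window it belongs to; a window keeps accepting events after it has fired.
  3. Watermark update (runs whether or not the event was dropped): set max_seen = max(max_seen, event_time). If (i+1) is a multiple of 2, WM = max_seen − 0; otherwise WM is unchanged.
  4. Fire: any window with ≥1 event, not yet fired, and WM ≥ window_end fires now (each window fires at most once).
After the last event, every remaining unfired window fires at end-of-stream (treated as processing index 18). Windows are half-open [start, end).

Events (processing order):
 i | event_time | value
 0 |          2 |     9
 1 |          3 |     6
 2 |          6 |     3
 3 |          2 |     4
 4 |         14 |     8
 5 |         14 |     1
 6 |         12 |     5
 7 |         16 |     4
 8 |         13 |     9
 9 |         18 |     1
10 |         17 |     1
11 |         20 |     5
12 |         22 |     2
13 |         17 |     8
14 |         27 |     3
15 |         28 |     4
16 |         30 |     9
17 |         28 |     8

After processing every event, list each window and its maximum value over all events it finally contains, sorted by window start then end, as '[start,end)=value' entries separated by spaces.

[0,11)=9 [1,12)=9 [2,13)=9 [3,14)=6 [4,15)=8 [5,16)=8 [6,17)=8 [7,18)=8 [8,19)=8 [9,20)=8 [10,21)=8 [11,22)=8 [12,23)=8 [13,24)=8 [14,25)=8 [15,26)=5 [16,27)=5 [17,28)=5 [18,29)=8 [19,30)=8 [20,31)=9 [21,32)=9 [22,33)=9 [23,34)=9 [24,35)=9 [25,36)=9 [26,37)=9 [27,38)=9 [28,39)=9 [29,40)=9 [30,41)=9

i=0 t=2 v=9: → [2,13),[1,12),[0,11); WM=−∞
i=1 t=3 v=6: → [3,14),[2,13),[1,12),[0,11); WM=3
i=2 t=6 v=3: → [6,17),[5,16),[4,15),[3,14),[2,13),[1,12),[0,11); WM=3
i=3 t=2 v=4: → [2,13),[1,12),[0,11); WM=6
i=4 t=14 v=8: → [14,25),[13,24),[12,23),[11,22),[10,21),[9,20),[8,19),[7,18),[6,17),[5,16),[4,15); WM=6
i=5 t=14 v=1: → [14,25),[13,24),[12,23),[11,22),[10,21),[9,20),[8,19),[7,18),[6,17),[5,16),[4,15); WM=14; [0,11) fires=9 [1,12) fires=9 [2,13) fires=9 [3,14) fires=6
i=6 t=12 v=5: → [12,23),[11,22),[10,21),[9,20),[8,19),[7,18),[6,17),[5,16),[4,15),[3,14),[2,13); WM=14
i=7 t=16 v=4: → [16,27),[15,26),[14,25),[13,24),[12,23),[11,22),[10,21),[9,20),[8,19),[7,18),[6,17); WM=16; [4,15) fires=8 [5,16) fires=8
i=8 t=13 v=9: DROP (t<16-2); WM=16
i=9 t=18 v=1: → [18,29),[17,28),[16,27),[15,26),[14,25),[13,24),[12,23),[11,22),[10,21),[9,20),[8,19); WM=18; [6,17) fires=8 [7,18) fires=8
i=10 t=17 v=1: → [17,28),[16,27),[15,26),[14,25),[13,24),[12,23),[11,22),[10,21),[9,20),[8,19),[7,18); WM=18
i=11 t=20 v=5: → [20,31),[19,30),[18,29),[17,28),[16,27),[15,26),[14,25),[13,24),[12,23),[11,22),[10,21); WM=20; [8,19) fires=8 [9,20) fires=8
i=12 t=22 v=2: → [22,33),[21,32),[20,31),[19,30),[18,29),[17,28),[16,27),[15,26),[14,25),[13,24),[12,23); WM=20
i=13 t=17 v=8: DROP (t<20-2); WM=22; [10,21) fires=8 [11,22) fires=8
i=14 t=27 v=3: → [27,38),[26,37),[25,36),[24,35),[23,34),[22,33),[21,32),[20,31),[19,30),[18,29),[17,28); WM=22
i=15 t=28 v=4: → [28,39),[27,38),[26,37),[25,36),[24,35),[23,34),[22,33),[21,32),[20,31),[19,30),[18,29); WM=28; [12,23) fires=8 [13,24) fires=8 [14,25) fires=8 [15,26) fires=5 [16,27) fires=5 [17,28) fires=5
i=16 t=30 v=9: → [30,41),[29,40),[28,39),[27,38),[26,37),[25,36),[24,35),[23,34),[22,33),[21,32),[20,31); WM=28
i=17 t=28 v=8: → [28,39),[27,38),[26,37),[25,36),[24,35),[23,34),[22,33),[21,32),[20,31),[19,30),[18,29); WM=30; [18,29) fires=8 [19,30) fires=8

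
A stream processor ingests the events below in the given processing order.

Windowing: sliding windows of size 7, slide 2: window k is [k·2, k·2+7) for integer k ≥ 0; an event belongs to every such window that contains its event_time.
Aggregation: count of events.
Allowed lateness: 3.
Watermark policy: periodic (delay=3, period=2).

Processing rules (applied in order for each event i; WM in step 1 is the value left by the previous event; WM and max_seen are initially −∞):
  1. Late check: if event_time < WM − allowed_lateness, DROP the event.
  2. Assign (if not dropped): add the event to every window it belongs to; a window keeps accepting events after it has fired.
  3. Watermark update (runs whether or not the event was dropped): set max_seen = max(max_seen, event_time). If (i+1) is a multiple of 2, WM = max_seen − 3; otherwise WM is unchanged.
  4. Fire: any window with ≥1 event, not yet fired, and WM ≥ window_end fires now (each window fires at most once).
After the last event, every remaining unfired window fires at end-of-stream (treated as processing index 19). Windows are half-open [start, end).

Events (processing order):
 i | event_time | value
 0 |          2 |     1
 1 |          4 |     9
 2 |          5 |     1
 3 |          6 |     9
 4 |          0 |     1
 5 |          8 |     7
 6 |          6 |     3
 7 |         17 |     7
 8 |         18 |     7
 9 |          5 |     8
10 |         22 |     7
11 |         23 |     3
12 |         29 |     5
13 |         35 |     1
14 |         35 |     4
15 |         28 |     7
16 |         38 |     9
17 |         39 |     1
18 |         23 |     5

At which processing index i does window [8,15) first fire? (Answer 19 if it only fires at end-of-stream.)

9

i=0 t=2 v=1: → [2,9),[0,7); WM=−∞
i=1 t=4 v=9: → [4,11),[2,9),[0,7); WM=1
i=2 t=5 v=1: → [4,11),[2,9),[0,7); WM=1
i=3 t=6 v=9: → [6,13),[4,11),[2,9),[0,7); WM=3
i=4 t=0 v=1: → [0,7); WM=3
i=5 t=8 v=7: → [8,15),[6,13),[4,11),[2,9); WM=5
i=6 t=6 v=3: → [6,13),[4,11),[2,9),[0,7); WM=5
i=7 t=17 v=7: → [16,23),[14,21),[12,19); WM=14; [0,7) fires=6 [2,9) fires=6 [4,11) fires=5 [6,13) fires=3
i=8 t=18 v=7: → [18,25),[16,23),[14,21),[12,19); WM=14
i=9 t=5 v=8: DROP (t<14-3); WM=15; [8,15) fires=1
i=10 t=22 v=7: → [22,29),[20,27),[18,25),[16,23); WM=15
i=11 t=23 v=3: → [22,29),[20,27),[18,25); WM=20; [12,19) fires=2
i=12 t=29 v=5: → [28,35),[26,33),[24,31); WM=20
i=13 t=35 v=1: → [34,41),[32,39),[30,37); WM=32; [14,21) fires=2 [16,23) fires=3 [18,25) fires=3 [20,27) fires=2 [22,29) fires=2 [24,31) fires=1
i=14 t=35 v=4: → [34,41),[32,39),[30,37); WM=32
i=15 t=28 v=7: DROP (t<32-3); WM=32
i=16 t=38 v=9: → [38,45),[36,43),[34,41),[32,39); WM=32
i=17 t=39 v=1: → [38,45),[36,43),[34,41); WM=36; [26,33) fires=1 [28,35) fires=1
i=18 t=23 v=5: DROP (t<36-3); WM=36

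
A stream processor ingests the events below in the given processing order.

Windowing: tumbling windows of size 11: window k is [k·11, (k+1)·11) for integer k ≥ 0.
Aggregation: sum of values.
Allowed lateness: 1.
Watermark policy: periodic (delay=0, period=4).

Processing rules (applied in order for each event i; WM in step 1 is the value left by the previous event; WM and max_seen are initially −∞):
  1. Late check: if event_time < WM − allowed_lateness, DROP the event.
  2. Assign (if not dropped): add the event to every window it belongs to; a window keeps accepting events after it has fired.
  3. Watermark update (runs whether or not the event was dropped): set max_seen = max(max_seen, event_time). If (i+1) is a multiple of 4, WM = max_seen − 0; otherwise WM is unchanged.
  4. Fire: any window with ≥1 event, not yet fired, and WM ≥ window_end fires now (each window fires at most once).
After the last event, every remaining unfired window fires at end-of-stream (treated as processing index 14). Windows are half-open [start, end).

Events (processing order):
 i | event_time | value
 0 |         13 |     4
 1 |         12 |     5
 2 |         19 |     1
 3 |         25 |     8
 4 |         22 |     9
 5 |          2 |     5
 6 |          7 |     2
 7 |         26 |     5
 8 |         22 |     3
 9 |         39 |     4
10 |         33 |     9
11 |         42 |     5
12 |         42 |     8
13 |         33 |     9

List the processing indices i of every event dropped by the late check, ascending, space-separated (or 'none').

4 5 6 8 13

i=0 t=13 v=4: → [11,22); WM=−∞
i=1 t=12 v=5: → [11,22); WM=−∞
i=2 t=19 v=1: → [11,22); WM=−∞
i=3 t=25 v=8: → [22,33); WM=25; [11,22) fires=10
i=4 t=22 v=9: DROP (t<25-1); WM=25
i=5 t=2 v=5: DROP (t<25-1); WM=25
i=6 t=7 v=2: DROP (t<25-1); WM=25
i=7 t=26 v=5: → [22,33); WM=26
i=8 t=22 v=3: DROP (t<26-1); WM=26
i=9 t=39 v=4: → [33,44); WM=26
i=10 t=33 v=9: → [33,44); WM=26
i=11 t=42 v=5: → [33,44); WM=42; [22,33) fires=13
i=12 t=42 v=8: → [33,44); WM=42
i=13 t=33 v=9: DROP (t<42-1); WM=42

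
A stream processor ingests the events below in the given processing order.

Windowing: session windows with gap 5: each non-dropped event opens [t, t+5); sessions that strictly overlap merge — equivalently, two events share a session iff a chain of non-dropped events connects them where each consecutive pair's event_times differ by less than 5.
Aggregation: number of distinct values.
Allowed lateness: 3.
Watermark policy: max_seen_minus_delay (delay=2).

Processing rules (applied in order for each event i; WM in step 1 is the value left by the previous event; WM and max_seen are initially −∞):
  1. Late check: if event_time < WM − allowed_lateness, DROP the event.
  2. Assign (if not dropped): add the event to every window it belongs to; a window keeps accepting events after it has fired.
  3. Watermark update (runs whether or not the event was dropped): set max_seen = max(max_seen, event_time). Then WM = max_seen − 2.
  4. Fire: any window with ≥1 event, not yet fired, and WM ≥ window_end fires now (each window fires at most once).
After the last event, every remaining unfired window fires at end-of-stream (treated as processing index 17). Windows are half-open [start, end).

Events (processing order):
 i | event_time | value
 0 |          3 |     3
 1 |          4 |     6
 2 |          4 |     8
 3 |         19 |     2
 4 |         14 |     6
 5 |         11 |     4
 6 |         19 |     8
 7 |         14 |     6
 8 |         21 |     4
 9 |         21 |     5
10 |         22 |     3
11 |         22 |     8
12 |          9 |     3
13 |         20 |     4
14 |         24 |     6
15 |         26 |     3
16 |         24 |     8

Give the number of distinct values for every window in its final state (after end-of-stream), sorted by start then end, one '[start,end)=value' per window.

[3,9)=3 [14,19)=1 [19,31)=6

i=0 t=3 v=3: → [3,8); WM=1
i=1 t=4 v=6: → [3,9); WM=2
i=2 t=4 v=8: → [3,9); WM=2
i=3 t=19 v=2: → [19,24); WM=17
i=4 t=14 v=6: → [14,19); WM=17
i=5 t=11 v=4: DROP (t<17-3); WM=17
i=6 t=19 v=8: → [19,24); WM=17
i=7 t=14 v=6: → [14,19); WM=17
i=8 t=21 v=4: → [19,26); WM=19
i=9 t=21 v=5: → [19,26); WM=19
i=10 t=22 v=3: → [19,27); WM=20
i=11 t=22 v=8: → [19,27); WM=20
i=12 t=9 v=3: DROP (t<20-3); WM=20
i=13 t=20 v=4: → [19,27); WM=20
i=14 t=24 v=6: → [19,29); WM=22
i=15 t=26 v=3: → [19,31); WM=24
i=16 t=24 v=8: → [19,31); WM=24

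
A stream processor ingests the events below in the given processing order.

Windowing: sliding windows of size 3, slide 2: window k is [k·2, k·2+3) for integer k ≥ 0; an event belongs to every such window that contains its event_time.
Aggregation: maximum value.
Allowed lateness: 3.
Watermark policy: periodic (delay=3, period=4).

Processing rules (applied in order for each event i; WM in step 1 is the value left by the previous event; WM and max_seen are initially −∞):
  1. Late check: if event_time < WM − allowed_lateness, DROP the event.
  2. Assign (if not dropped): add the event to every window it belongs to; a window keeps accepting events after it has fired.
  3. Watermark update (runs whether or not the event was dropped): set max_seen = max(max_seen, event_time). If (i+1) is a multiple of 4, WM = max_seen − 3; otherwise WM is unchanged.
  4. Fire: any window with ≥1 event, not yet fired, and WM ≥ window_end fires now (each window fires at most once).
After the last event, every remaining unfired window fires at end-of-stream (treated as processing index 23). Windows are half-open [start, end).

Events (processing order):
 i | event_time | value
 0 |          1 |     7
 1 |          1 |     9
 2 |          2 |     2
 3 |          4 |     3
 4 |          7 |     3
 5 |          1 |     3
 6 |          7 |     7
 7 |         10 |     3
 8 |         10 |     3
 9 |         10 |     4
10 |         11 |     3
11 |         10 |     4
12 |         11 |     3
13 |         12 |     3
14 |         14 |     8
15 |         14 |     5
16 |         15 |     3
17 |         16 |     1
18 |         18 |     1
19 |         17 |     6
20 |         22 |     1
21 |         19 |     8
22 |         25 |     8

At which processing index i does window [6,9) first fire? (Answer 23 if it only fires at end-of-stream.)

i=0 t=1 v=7: → [0,3); WM=−∞
i=1 t=1 v=9: → [0,3); WM=−∞
i=2 t=2 v=2: → [2,5),[0,3); WM=−∞
i=3 t=4 v=3: → [4,7),[2,5); WM=1
i=4 t=7 v=3: → [6,9); WM=1
i=5 t=1 v=3: → [0,3); WM=1
i=6 t=7 v=7: → [6,9); WM=1
i=7 t=10 v=3: → [10,13),[8,11); WM=7; [0,3) fires=9 [2,5) fires=3 [4,7) fires=3
i=8 t=10 v=3: → [10,13),[8,11); WM=7
i=9 t=10 v=4: → [10,13),[8,11); WM=7
i=10 t=11 v=3: → [10,13); WM=7
i=11 t=10 v=4: → [10,13),[8,11); WM=8
i=12 t=11 v=3: → [10,13); WM=8
i=13 t=12 v=3: → [12,15),[10,13); WM=8
i=14 t=14 v=8: → [14,17),[12,15); WM=8
i=15 t=14 v=5: → [14,17),[12,15); WM=11; [6,9) fires=7 [8,11) fires=4
i=16 t=15 v=3: → [14,17); WM=11
i=17 t=16 v=1: → [16,19),[14,17); WM=11
i=18 t=18 v=1: → [18,21),[16,19); WM=11
i=19 t=17 v=6: → [16,19); WM=15; [10,13) fires=4 [12,15) fires=8
i=20 t=22 v=1: → [22,25),[20,23); WM=15
i=21 t=19 v=8: → [18,21); WM=15
i=22 t=25 v=8: → [24,27); WM=15

15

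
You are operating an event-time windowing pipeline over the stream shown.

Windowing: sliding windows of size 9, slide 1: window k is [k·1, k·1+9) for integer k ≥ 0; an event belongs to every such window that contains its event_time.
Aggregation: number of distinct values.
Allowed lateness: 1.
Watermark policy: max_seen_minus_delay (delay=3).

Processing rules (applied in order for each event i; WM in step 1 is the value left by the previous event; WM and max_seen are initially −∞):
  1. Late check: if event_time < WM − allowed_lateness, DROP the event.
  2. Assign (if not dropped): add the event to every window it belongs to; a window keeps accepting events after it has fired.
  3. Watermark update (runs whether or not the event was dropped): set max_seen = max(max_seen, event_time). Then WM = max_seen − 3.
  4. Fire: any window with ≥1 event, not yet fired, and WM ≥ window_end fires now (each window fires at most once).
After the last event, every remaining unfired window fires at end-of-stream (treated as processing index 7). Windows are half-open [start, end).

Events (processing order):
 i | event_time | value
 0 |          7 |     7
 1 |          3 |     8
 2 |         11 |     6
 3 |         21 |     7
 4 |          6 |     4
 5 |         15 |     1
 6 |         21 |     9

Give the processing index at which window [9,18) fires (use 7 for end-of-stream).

3

i=0 t=7 v=7: → [7,16),[6,15),[5,14),[4,13),[3,12),[2,11),[1,10),[0,9); WM=4
i=1 t=3 v=8: → [3,12),[2,11),[1,10),[0,9); WM=4
i=2 t=11 v=6: → [11,20),[10,19),[9,18),[8,17),[7,16),[6,15),[5,14),[4,13),[3,12); WM=8
i=3 t=21 v=7: → [21,30),[20,29),[19,28),[18,27),[17,26),[16,25),[15,24),[14,23),[13,22); WM=18; [0,9) fires=2 [1,10) fires=2 [2,11) fires=2 [3,12) fires=3 [4,13) fires=2 [5,14) fires=2 [6,15) fires=2 [7,16) fires=2 [8,17) fires=1 [9,18) fires=1
i=4 t=6 v=4: DROP (t<18-1); WM=18
i=5 t=15 v=1: DROP (t<18-1); WM=18
i=6 t=21 v=9: → [21,30),[20,29),[19,28),[18,27),[17,26),[16,25),[15,24),[14,23),[13,22); WM=18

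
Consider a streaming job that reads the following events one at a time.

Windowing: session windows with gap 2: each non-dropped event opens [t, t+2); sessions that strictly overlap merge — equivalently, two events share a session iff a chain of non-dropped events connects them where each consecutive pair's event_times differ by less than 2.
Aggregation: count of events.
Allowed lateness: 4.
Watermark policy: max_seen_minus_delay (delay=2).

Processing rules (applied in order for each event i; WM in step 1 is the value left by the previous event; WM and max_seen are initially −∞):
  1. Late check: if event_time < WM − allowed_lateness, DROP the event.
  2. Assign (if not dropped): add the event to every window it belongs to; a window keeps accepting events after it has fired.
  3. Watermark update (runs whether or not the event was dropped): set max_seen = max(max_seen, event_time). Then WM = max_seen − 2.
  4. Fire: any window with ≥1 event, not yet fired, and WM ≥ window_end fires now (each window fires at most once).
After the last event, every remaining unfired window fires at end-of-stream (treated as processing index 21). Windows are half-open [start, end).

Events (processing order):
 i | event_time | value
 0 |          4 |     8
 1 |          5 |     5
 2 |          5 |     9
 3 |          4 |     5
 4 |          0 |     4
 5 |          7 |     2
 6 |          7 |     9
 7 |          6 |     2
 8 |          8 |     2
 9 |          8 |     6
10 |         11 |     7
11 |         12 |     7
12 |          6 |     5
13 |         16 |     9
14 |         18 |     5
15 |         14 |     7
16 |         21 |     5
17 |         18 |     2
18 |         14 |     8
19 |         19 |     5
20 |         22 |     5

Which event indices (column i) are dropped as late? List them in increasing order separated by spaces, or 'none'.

18

i=0 t=4 v=8: → [4,6); WM=2
i=1 t=5 v=5: → [4,7); WM=3
i=2 t=5 v=9: → [4,7); WM=3
i=3 t=4 v=5: → [4,7); WM=3
i=4 t=0 v=4: → [0,2); WM=3
i=5 t=7 v=2: → [7,9); WM=5
i=6 t=7 v=9: → [7,9); WM=5
i=7 t=6 v=2: → [4,9); WM=5
i=8 t=8 v=2: → [4,10); WM=6
i=9 t=8 v=6: → [4,10); WM=6
i=10 t=11 v=7: → [11,13); WM=9
i=11 t=12 v=7: → [11,14); WM=10
i=12 t=6 v=5: → [4,10); WM=10
i=13 t=16 v=9: → [16,18); WM=14
i=14 t=18 v=5: → [18,20); WM=16
i=15 t=14 v=7: → [14,16); WM=16
i=16 t=21 v=5: → [21,23); WM=19
i=17 t=18 v=2: → [18,20); WM=19
i=18 t=14 v=8: DROP (t<19-4); WM=19
i=19 t=19 v=5: → [18,21); WM=19
i=20 t=22 v=5: → [21,24); WM=20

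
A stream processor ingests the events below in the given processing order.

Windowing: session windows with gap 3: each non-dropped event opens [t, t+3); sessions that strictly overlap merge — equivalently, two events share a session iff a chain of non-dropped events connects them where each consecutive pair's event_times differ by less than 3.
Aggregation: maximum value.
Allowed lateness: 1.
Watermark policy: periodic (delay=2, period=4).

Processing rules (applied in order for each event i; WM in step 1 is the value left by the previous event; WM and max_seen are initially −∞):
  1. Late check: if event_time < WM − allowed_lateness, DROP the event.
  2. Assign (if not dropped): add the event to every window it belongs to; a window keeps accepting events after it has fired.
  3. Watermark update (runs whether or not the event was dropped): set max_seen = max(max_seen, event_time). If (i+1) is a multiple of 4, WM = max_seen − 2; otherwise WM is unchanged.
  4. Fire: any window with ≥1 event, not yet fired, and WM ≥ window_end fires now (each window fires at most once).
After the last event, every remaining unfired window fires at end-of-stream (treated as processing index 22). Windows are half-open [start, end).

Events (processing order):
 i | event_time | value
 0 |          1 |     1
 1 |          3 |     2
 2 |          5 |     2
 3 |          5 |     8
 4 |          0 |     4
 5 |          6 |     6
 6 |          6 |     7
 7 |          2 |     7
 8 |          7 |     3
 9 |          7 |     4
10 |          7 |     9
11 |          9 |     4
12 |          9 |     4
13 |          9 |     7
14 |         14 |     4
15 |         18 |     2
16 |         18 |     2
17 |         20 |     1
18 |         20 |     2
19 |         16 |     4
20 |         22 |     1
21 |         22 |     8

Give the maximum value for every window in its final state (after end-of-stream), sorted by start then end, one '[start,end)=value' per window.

[1,12)=9 [14,25)=8

i=0 t=1 v=1: → [1,4); WM=−∞
i=1 t=3 v=2: → [1,6); WM=−∞
i=2 t=5 v=2: → [1,8); WM=−∞
i=3 t=5 v=8: → [1,8); WM=3
i=4 t=0 v=4: DROP (t<3-1); WM=3
i=5 t=6 v=6: → [1,9); WM=3
i=6 t=6 v=7: → [1,9); WM=3
i=7 t=2 v=7: → [1,9); WM=4
i=8 t=7 v=3: → [1,10); WM=4
i=9 t=7 v=4: → [1,10); WM=4
i=10 t=7 v=9: → [1,10); WM=4
i=11 t=9 v=4: → [1,12); WM=7
i=12 t=9 v=4: → [1,12); WM=7
i=13 t=9 v=7: → [1,12); WM=7
i=14 t=14 v=4: → [14,17); WM=7
i=15 t=18 v=2: → [18,21); WM=16
i=16 t=18 v=2: → [18,21); WM=16
i=17 t=20 v=1: → [18,23); WM=16
i=18 t=20 v=2: → [18,23); WM=16
i=19 t=16 v=4: → [14,23); WM=18
i=20 t=22 v=1: → [14,25); WM=18
i=21 t=22 v=8: → [14,25); WM=18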